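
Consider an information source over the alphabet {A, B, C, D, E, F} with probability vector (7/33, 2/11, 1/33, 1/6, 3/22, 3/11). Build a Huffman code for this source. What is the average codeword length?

2.5 bits/symbol

Repeatedly combine the two least-probable nodes; the expected code length is the sum of the merged weights.
merge 1/33 + 3/22 → 1/6
merge 1/6 + 1/6 → 1/3
merge 2/11 + 7/33 → 13/33
merge 3/11 + 1/3 → 20/33
merge 13/33 + 20/33 → 1
L = 1/6 + 1/3 + 13/33 + 20/33 + 1 = 5/2 = 2.5 bits/symbol.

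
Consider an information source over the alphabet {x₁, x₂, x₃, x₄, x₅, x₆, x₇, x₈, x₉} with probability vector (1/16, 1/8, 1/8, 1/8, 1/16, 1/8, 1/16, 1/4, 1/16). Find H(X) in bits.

3 bits

Each probability is a power of 1/2, so log₂(1/p) is an integer.
H = Σ p·log₂(1/p) = 1/16·4 + 1/8·3 + 1/8·3 + 1/8·3 + 1/16·4 + 1/8·3 + 1/16·4 + 1/4·2 + 1/16·4 = 3 bits.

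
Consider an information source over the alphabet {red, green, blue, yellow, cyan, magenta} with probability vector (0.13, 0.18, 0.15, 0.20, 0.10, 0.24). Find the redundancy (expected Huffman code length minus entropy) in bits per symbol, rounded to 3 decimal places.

Entropy H = −Σ p log₂ p ≈ 2.5292 bits.
Huffman merges: 1/10+13/100→23/100; 3/20+9/50→33/100; 1/5+23/100→43/100; 6/25+33/100→57/100; 43/100+57/100→1. L = 64/25 ≈ 2.5600.
L − H = 2.5600 − 2.5292 = 0.031 bits.

0.031 bits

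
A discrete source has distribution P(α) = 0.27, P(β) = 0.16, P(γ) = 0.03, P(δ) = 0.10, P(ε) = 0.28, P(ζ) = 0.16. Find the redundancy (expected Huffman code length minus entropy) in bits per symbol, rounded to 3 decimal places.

0.066 bits

Entropy H = −Σ p log₂ p ≈ 2.3542 bits.
Huffman merges: 3/100+1/10→13/100; 13/100+4/25→29/100; 4/25+27/100→43/100; 7/25+29/100→57/100; 43/100+57/100→1. L = 121/50 ≈ 2.4200.
L − H = 2.4200 − 2.3542 = 0.066 bits.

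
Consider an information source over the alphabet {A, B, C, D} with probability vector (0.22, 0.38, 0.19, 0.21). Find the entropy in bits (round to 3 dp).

1.939 bits

H = −Σ pᵢ log₂ pᵢ.
−0.22·log₂(0.22) = 0.4806
−0.38·log₂(0.38) = 0.5305
−0.19·log₂(0.19) = 0.4552
−0.21·log₂(0.21) = 0.4728
Sum ≈ 1.9391 → 1.939 bits.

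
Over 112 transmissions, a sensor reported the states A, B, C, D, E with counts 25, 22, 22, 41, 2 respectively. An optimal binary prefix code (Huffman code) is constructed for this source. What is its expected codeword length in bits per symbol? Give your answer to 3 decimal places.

Probabilities are the counts divided by 112.
Repeatedly combine the two least-probable nodes; the expected code length is the sum of the merged weights.
merge 1/56 + 11/56 → 3/14
merge 11/56 + 3/14 → 23/56
merge 25/112 + 41/112 → 33/56
merge 23/56 + 33/56 → 1
L = 3/14 + 23/56 + 33/56 + 1 = 31/14 ≈ 2.214 bits/symbol.

2.214 bits/symbol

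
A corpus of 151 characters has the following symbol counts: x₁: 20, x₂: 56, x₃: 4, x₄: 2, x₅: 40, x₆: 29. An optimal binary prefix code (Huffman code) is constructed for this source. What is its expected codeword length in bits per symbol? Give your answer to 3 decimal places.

Probabilities are the counts divided by 151.
Repeatedly combine the two least-probable nodes; the expected code length is the sum of the merged weights.
merge 2/151 + 4/151 → 6/151
merge 6/151 + 20/151 → 26/151
merge 26/151 + 29/151 → 55/151
merge 40/151 + 55/151 → 95/151
merge 56/151 + 95/151 → 1
L = 6/151 + 26/151 + 55/151 + 95/151 + 1 = 333/151 ≈ 2.205 bits/symbol.

2.205 bits/symbol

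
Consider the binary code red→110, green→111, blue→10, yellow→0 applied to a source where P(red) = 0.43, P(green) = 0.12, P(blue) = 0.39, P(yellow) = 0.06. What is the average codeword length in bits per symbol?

2.49 bits/symbol

L̄ = Σ pᵢ·ℓᵢ = 0.43·3 + 0.12·3 + 0.39·2 + 0.06·1 = 2.49 bits/symbol.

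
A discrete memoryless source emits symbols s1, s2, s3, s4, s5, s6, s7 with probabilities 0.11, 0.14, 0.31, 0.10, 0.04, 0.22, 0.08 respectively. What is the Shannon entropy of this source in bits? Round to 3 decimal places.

2.561 bits

H = −Σ pᵢ log₂ pᵢ.
−0.11·log₂(0.11) = 0.3503
−0.14·log₂(0.14) = 0.3971
−0.31·log₂(0.31) = 0.5238
−0.10·log₂(0.10) = 0.3322
−0.04·log₂(0.04) = 0.1858
−0.22·log₂(0.22) = 0.4806
−0.08·log₂(0.08) = 0.2915
Sum ≈ 2.5612 → 2.561 bits.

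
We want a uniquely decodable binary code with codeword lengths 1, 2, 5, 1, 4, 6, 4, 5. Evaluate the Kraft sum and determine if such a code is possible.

1.453125; no

With common denominator 2^6 = 64: Σ 2^(−ℓᵢ) = 32/64 + 16/64 + 2/64 + 32/64 + 4/64 + 1/64 + 4/64 + 2/64 = 93/64 = 1.453125.
Kraft's inequality requires Σ ≤ 1; here Σ = 1.453125 > 1, so no such prefix code exists.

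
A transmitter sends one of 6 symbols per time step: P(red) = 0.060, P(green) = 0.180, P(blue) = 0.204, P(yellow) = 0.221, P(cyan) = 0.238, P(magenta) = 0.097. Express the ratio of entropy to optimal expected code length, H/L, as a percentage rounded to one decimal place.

98.5%

Entropy H = −Σ p log₂ p ≈ 2.4574 bits.
Huffman merges: 3/50+97/1000→157/1000; 157/1000+9/50→337/1000; 51/250+221/1000→17/40; 119/500+337/1000→23/40; 17/40+23/40→1. L = 1247/500 ≈ 2.4940.
Efficiency = H/L = 2.4574/2.4940 = 98.5%.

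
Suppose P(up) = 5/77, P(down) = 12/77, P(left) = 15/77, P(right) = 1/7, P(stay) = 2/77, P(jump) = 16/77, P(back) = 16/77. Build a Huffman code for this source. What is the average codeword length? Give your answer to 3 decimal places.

2.675 bits/symbol

Repeatedly combine the two least-probable nodes; the expected code length is the sum of the merged weights.
merge 2/77 + 5/77 → 1/11
merge 1/11 + 1/7 → 18/77
merge 12/77 + 15/77 → 27/77
merge 16/77 + 16/77 → 32/77
merge 18/77 + 27/77 → 45/77
merge 32/77 + 45/77 → 1
L = 1/11 + 18/77 + 27/77 + 32/77 + 45/77 + 1 = 206/77 ≈ 2.675 bits/symbol.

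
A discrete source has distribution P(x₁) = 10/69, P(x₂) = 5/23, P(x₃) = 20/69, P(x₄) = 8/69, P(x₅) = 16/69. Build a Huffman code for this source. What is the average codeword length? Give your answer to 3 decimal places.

2.261 bits/symbol

Repeatedly combine the two least-probable nodes; the expected code length is the sum of the merged weights.
merge 8/69 + 10/69 → 6/23
merge 5/23 + 16/69 → 31/69
merge 6/23 + 20/69 → 38/69
merge 31/69 + 38/69 → 1
L = 6/23 + 31/69 + 38/69 + 1 = 52/23 ≈ 2.261 bits/symbol.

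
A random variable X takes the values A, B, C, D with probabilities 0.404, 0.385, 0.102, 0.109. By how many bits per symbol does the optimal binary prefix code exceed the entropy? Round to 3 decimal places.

Entropy H = −Σ p log₂ p ≈ 1.7429 bits.
Huffman merges: 51/500+109/1000→211/1000; 211/1000+77/200→149/250; 101/250+149/250→1. L = 1807/1000 ≈ 1.8070.
L − H = 1.8070 − 1.7429 = 0.064 bits.

0.064 bits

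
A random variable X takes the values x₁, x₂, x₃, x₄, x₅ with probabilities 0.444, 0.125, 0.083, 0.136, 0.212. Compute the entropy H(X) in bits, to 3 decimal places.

H = −Σ pᵢ log₂ pᵢ.
−0.444·log₂(0.444) = 0.5201
−0.125·log₂(0.125) = 0.3750
−0.083·log₂(0.083) = 0.2980
−0.136·log₂(0.136) = 0.3915
−0.212·log₂(0.212) = 0.4744
Sum ≈ 2.0590 → 2.059 bits.

2.059 bits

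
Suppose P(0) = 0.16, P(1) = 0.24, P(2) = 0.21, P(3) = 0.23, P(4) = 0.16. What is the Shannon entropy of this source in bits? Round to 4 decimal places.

H = −Σ pᵢ log₂ pᵢ.
−0.16·log₂(0.16) = 0.4230
−0.24·log₂(0.24) = 0.4941
−0.21·log₂(0.21) = 0.4728
−0.23·log₂(0.23) = 0.4877
−0.16·log₂(0.16) = 0.4230
Sum ≈ 2.3007 → 2.3007 bits.

2.3007 bits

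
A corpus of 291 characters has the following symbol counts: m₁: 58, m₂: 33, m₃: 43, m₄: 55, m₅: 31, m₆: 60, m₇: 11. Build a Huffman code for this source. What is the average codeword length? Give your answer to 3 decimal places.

Probabilities are the counts divided by 291.
Repeatedly combine the two least-probable nodes; the expected code length is the sum of the merged weights.
merge 11/291 + 31/291 → 14/97
merge 11/97 + 14/97 → 25/97
merge 43/291 + 55/291 → 98/291
merge 58/291 + 20/97 → 118/291
merge 25/97 + 98/291 → 173/291
merge 118/291 + 173/291 → 1
L = 14/97 + 25/97 + 98/291 + 118/291 + 173/291 + 1 = 797/291 ≈ 2.739 bits/symbol.

2.739 bits/symbol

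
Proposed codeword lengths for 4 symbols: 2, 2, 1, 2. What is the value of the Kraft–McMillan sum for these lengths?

With common denominator 2^2 = 4: Σ 2^(−ℓᵢ) = 1/4 + 1/4 + 2/4 + 1/4 = 5/4 = 1.25.

1.25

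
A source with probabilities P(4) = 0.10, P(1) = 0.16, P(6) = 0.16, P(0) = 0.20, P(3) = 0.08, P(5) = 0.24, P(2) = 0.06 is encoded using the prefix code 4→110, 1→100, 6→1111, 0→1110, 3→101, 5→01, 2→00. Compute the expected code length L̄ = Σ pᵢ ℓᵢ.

L̄ = Σ pᵢ·ℓᵢ = 0.10·3 + 0.16·3 + 0.16·4 + 0.20·4 + 0.08·3 + 0.24·2 + 0.06·2 = 3.06 bits/symbol.

3.06 bits/symbol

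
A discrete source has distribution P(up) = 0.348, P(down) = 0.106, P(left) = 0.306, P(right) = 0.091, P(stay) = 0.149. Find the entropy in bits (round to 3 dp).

H = −Σ pᵢ log₂ pᵢ.
−0.348·log₂(0.348) = 0.5299
−0.106·log₂(0.106) = 0.3432
−0.306·log₂(0.306) = 0.5228
−0.091·log₂(0.091) = 0.3147
−0.149·log₂(0.149) = 0.4092
Sum ≈ 2.1199 → 2.120 bits.

2.120 bits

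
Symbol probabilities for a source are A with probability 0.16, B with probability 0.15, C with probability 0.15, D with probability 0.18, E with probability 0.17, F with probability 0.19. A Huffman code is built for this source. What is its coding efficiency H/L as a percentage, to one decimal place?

Entropy H = −Σ p log₂ p ≈ 2.5792 bits.
Huffman merges: 3/20+3/20→3/10; 4/25+17/100→33/100; 9/50+19/100→37/100; 3/10+33/100→63/100; 37/100+63/100→1. L = 263/100 ≈ 2.6300.
Efficiency = H/L = 2.5792/2.6300 = 98.1%.

98.1%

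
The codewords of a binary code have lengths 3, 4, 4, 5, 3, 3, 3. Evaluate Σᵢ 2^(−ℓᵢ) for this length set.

0.65625

With common denominator 2^5 = 32: Σ 2^(−ℓᵢ) = 4/32 + 2/32 + 2/32 + 1/32 + 4/32 + 4/32 + 4/32 = 21/32 = 0.65625.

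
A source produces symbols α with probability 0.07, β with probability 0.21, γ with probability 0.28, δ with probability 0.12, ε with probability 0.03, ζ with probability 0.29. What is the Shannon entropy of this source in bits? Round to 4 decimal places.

H = −Σ pᵢ log₂ pᵢ.
−0.07·log₂(0.07) = 0.2686
−0.21·log₂(0.21) = 0.4728
−0.28·log₂(0.28) = 0.5142
−0.12·log₂(0.12) = 0.3671
−0.03·log₂(0.03) = 0.1518
−0.29·log₂(0.29) = 0.5179
Sum ≈ 2.2923 → 2.2923 bits.

2.2923 bits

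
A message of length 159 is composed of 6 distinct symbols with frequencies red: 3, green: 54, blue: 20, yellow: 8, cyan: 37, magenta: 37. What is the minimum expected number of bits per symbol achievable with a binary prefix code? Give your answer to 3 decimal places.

Probabilities are the counts divided by 159.
Repeatedly combine the two least-probable nodes; the expected code length is the sum of the merged weights.
merge 1/53 + 8/159 → 11/159
merge 11/159 + 20/159 → 31/159
merge 31/159 + 37/159 → 68/159
merge 37/159 + 18/53 → 91/159
merge 68/159 + 91/159 → 1
L = 11/159 + 31/159 + 68/159 + 91/159 + 1 = 120/53 ≈ 2.264 bits/symbol.

2.264 bits/symbol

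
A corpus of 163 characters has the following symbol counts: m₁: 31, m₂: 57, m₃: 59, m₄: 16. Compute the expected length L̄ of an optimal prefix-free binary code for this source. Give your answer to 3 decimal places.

1.926 bits/symbol

Probabilities are the counts divided by 163.
Repeatedly combine the two least-probable nodes; the expected code length is the sum of the merged weights.
merge 16/163 + 31/163 → 47/163
merge 47/163 + 57/163 → 104/163
merge 59/163 + 104/163 → 1
L = 47/163 + 104/163 + 1 = 314/163 ≈ 1.926 bits/symbol.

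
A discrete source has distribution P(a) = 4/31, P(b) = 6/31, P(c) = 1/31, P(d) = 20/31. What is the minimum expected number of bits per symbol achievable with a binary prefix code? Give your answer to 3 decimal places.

1.516 bits/symbol

Repeatedly combine the two least-probable nodes; the expected code length is the sum of the merged weights.
merge 1/31 + 4/31 → 5/31
merge 5/31 + 6/31 → 11/31
merge 11/31 + 20/31 → 1
L = 5/31 + 11/31 + 1 = 47/31 ≈ 1.516 bits/symbol.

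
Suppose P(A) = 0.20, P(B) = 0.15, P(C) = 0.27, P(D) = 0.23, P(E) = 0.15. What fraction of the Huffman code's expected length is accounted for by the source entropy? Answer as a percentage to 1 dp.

Entropy H = −Σ p log₂ p ≈ 2.2832 bits.
Huffman merges: 3/20+3/20→3/10; 1/5+23/100→43/100; 27/100+3/10→57/100; 43/100+57/100→1. L = 23/10 ≈ 2.3000.
Efficiency = H/L = 2.2832/2.3000 = 99.3%.

99.3%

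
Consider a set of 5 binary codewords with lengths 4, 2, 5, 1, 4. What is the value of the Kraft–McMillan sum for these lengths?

With common denominator 2^5 = 32: Σ 2^(−ℓᵢ) = 2/32 + 8/32 + 1/32 + 16/32 + 2/32 = 29/32 = 0.90625.

0.90625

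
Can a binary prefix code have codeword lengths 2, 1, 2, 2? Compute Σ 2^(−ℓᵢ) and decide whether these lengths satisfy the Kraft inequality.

1.25; no

With common denominator 2^2 = 4: Σ 2^(−ℓᵢ) = 1/4 + 2/4 + 1/4 + 1/4 = 5/4 = 1.25.
Kraft's inequality requires Σ ≤ 1; here Σ = 1.25 > 1, so no such prefix code exists.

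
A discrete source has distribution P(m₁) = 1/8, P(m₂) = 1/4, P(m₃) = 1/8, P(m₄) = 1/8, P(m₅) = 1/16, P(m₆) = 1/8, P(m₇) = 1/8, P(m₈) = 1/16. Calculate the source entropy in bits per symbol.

2.875 bits

Each probability is a power of 1/2, so log₂(1/p) is an integer.
H = Σ p·log₂(1/p) = 1/8·3 + 1/4·2 + 1/8·3 + 1/8·3 + 1/16·4 + 1/8·3 + 1/8·3 + 1/16·4 = 2.875 bits.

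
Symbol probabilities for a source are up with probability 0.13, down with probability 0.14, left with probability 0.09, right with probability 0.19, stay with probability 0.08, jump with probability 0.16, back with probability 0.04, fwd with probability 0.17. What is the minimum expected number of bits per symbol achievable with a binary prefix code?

Repeatedly combine the two least-probable nodes; the expected code length is the sum of the merged weights.
merge 1/25 + 2/25 → 3/25
merge 9/100 + 3/25 → 21/100
merge 13/100 + 7/50 → 27/100
merge 4/25 + 17/100 → 33/100
merge 19/100 + 21/100 → 2/5
merge 27/100 + 33/100 → 3/5
merge 2/5 + 3/5 → 1
L = 3/25 + 21/100 + 27/100 + 33/100 + 2/5 + 3/5 + 1 = 293/100 = 2.93 bits/symbol.

2.93 bits/symbol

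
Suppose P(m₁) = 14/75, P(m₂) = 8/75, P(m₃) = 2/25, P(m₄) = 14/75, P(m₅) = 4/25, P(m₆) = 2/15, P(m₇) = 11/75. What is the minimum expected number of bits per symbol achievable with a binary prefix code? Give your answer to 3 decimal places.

2.813 bits/symbol

Repeatedly combine the two least-probable nodes; the expected code length is the sum of the merged weights.
merge 2/25 + 8/75 → 14/75
merge 2/15 + 11/75 → 7/25
merge 4/25 + 14/75 → 26/75
merge 14/75 + 14/75 → 28/75
merge 7/25 + 26/75 → 47/75
merge 28/75 + 47/75 → 1
L = 14/75 + 7/25 + 26/75 + 28/75 + 47/75 + 1 = 211/75 ≈ 2.813 bits/symbol.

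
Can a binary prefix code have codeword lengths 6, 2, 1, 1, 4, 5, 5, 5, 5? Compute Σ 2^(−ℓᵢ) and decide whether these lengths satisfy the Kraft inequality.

With common denominator 2^6 = 64: Σ 2^(−ℓᵢ) = 1/64 + 16/64 + 32/64 + 32/64 + 4/64 + 2/64 + 2/64 + 2/64 + 2/64 = 93/64 = 1.453125.
Kraft's inequality requires Σ ≤ 1; here Σ = 1.453125 > 1, so no such prefix code exists.

1.453125; no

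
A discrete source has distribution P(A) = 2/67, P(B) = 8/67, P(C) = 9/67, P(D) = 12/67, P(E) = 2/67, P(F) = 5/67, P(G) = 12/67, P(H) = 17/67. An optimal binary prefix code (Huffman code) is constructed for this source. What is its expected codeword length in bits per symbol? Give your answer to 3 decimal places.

2.761 bits/symbol

Repeatedly combine the two least-probable nodes; the expected code length is the sum of the merged weights.
merge 2/67 + 2/67 → 4/67
merge 4/67 + 5/67 → 9/67
merge 8/67 + 9/67 → 17/67
merge 9/67 + 12/67 → 21/67
merge 12/67 + 17/67 → 29/67
merge 17/67 + 21/67 → 38/67
merge 29/67 + 38/67 → 1
L = 4/67 + 9/67 + 17/67 + 21/67 + 29/67 + 38/67 + 1 = 185/67 ≈ 2.761 bits/symbol.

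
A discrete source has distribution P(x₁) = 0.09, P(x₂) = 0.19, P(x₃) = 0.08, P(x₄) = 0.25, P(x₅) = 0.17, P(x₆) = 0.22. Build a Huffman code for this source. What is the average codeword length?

Repeatedly combine the two least-probable nodes; the expected code length is the sum of the merged weights.
merge 2/25 + 9/100 → 17/100
merge 17/100 + 17/100 → 17/50
merge 19/100 + 11/50 → 41/100
merge 1/4 + 17/50 → 59/100
merge 41/100 + 59/100 → 1
L = 17/100 + 17/50 + 41/100 + 59/100 + 1 = 251/100 = 2.51 bits/symbol.

2.51 bits/symbol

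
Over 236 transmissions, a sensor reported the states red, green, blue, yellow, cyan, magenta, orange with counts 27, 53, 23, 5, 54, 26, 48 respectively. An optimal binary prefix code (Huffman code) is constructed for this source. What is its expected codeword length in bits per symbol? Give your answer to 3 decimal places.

Probabilities are the counts divided by 236.
Repeatedly combine the two least-probable nodes; the expected code length is the sum of the merged weights.
merge 5/236 + 23/236 → 7/59
merge 13/118 + 27/236 → 53/236
merge 7/59 + 12/59 → 19/59
merge 53/236 + 53/236 → 53/118
merge 27/118 + 19/59 → 65/118
merge 53/118 + 65/118 → 1
L = 7/59 + 53/236 + 19/59 + 53/118 + 65/118 + 1 = 629/236 ≈ 2.665 bits/symbol.

2.665 bits/symbol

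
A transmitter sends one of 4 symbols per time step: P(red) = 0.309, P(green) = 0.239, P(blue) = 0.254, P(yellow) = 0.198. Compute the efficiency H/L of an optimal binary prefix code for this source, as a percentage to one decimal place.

Entropy H = −Σ p log₂ p ≈ 1.9819 bits.
Huffman merges: 99/500+239/1000→437/1000; 127/500+309/1000→563/1000; 437/1000+563/1000→1. L = 2 ≈ 2.0000.
Efficiency = H/L = 1.9819/2.0000 = 99.1%.

99.1%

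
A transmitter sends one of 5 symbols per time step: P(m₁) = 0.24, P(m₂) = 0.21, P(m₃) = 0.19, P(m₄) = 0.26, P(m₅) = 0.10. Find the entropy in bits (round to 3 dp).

2.260 bits

H = −Σ pᵢ log₂ pᵢ.
−0.24·log₂(0.24) = 0.4941
−0.21·log₂(0.21) = 0.4728
−0.19·log₂(0.19) = 0.4552
−0.26·log₂(0.26) = 0.5053
−0.10·log₂(0.10) = 0.3322
Sum ≈ 2.2597 → 2.260 bits.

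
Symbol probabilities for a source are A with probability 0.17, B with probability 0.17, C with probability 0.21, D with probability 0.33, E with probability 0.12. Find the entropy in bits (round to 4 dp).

H = −Σ pᵢ log₂ pᵢ.
−0.17·log₂(0.17) = 0.4346
−0.17·log₂(0.17) = 0.4346
−0.21·log₂(0.21) = 0.4728
−0.33·log₂(0.33) = 0.5278
−0.12·log₂(0.12) = 0.3671
Sum ≈ 2.2369 → 2.2369 bits.

2.2369 bits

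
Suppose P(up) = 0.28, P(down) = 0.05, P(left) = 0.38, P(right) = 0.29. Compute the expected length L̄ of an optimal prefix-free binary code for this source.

1.95 bits/symbol

Repeatedly combine the two least-probable nodes; the expected code length is the sum of the merged weights.
merge 1/20 + 7/25 → 33/100
merge 29/100 + 33/100 → 31/50
merge 19/50 + 31/50 → 1
L = 33/100 + 31/50 + 1 = 39/20 = 1.95 bits/symbol.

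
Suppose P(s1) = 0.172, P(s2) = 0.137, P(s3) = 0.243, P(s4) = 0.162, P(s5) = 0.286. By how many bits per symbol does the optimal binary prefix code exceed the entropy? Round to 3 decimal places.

Entropy H = −Σ p log₂ p ≈ 2.2675 bits.
Huffman merges: 137/1000+81/500→299/1000; 43/250+243/1000→83/200; 143/500+299/1000→117/200; 83/200+117/200→1. L = 2299/1000 ≈ 2.2990.
L − H = 2.2990 − 2.2675 = 0.031 bits.

0.031 bits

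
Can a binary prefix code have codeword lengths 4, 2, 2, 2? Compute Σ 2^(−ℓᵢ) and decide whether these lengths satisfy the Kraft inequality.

With common denominator 2^4 = 16: Σ 2^(−ℓᵢ) = 1/16 + 4/16 + 4/16 + 4/16 = 13/16 = 0.8125.
Kraft's inequality requires Σ ≤ 1; here Σ = 0.8125 ≤ 1, so such a prefix code exists.

0.8125; yes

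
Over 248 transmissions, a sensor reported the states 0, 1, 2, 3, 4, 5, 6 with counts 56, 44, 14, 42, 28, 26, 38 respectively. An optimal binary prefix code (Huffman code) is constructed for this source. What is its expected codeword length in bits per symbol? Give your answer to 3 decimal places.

2.758 bits/symbol

Probabilities are the counts divided by 248.
Repeatedly combine the two least-probable nodes; the expected code length is the sum of the merged weights.
merge 7/124 + 13/124 → 5/31
merge 7/62 + 19/124 → 33/124
merge 5/31 + 21/124 → 41/124
merge 11/62 + 7/31 → 25/62
merge 33/124 + 41/124 → 37/62
merge 25/62 + 37/62 → 1
L = 5/31 + 33/124 + 41/124 + 25/62 + 37/62 + 1 = 171/62 ≈ 2.758 bits/symbol.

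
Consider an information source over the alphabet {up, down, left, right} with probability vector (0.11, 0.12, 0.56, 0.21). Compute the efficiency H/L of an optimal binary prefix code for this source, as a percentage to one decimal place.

99.3%

Entropy H = −Σ p log₂ p ≈ 1.6586 bits.
Huffman merges: 11/100+3/25→23/100; 21/100+23/100→11/25; 11/25+14/25→1. L = 167/100 ≈ 1.6700.
Efficiency = H/L = 1.6586/1.6700 = 99.3%.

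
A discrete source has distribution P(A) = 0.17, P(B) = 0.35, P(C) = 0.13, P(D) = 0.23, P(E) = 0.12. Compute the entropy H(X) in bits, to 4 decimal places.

H = −Σ pᵢ log₂ pᵢ.
−0.17·log₂(0.17) = 0.4346
−0.35·log₂(0.35) = 0.5301
−0.13·log₂(0.13) = 0.3826
−0.23·log₂(0.23) = 0.4877
−0.12·log₂(0.12) = 0.3671
Sum ≈ 2.2021 → 2.2021 bits.

2.2021 bits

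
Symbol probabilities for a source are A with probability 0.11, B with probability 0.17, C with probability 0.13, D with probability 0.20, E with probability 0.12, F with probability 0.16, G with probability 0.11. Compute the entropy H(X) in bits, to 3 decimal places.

H = −Σ pᵢ log₂ pᵢ.
−0.11·log₂(0.11) = 0.3503
−0.17·log₂(0.17) = 0.4346
−0.13·log₂(0.13) = 0.3826
−0.20·log₂(0.20) = 0.4644
−0.12·log₂(0.12) = 0.3671
−0.16·log₂(0.16) = 0.4230
−0.11·log₂(0.11) = 0.3503
Sum ≈ 2.7723 → 2.772 bits.

2.772 bits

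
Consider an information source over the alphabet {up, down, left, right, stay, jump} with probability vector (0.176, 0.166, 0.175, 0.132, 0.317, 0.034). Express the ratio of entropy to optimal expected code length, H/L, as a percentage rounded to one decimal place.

Entropy H = −Σ p log₂ p ≈ 2.3881 bits.
Huffman merges: 17/500+33/250→83/500; 83/500+83/500→83/250; 7/40+22/125→351/1000; 317/1000+83/250→649/1000; 351/1000+649/1000→1. L = 1249/500 ≈ 2.4980.
Efficiency = H/L = 2.3881/2.4980 = 95.6%.

95.6%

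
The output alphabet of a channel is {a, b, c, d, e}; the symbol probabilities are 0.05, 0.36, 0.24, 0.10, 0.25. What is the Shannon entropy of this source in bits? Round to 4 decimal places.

2.0730 bits

H = −Σ pᵢ log₂ pᵢ.
−0.05·log₂(0.05) = 0.2161
−0.36·log₂(0.36) = 0.5306
−0.24·log₂(0.24) = 0.4941
−0.10·log₂(0.10) = 0.3322
−0.25·log₂(0.25) = 0.5000
Sum ≈ 2.0730 → 2.0730 bits.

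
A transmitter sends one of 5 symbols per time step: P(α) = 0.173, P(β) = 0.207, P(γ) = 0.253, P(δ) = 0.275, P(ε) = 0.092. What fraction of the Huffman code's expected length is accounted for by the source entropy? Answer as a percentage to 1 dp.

Entropy H = −Σ p log₂ p ≈ 2.2388 bits.
Huffman merges: 23/250+173/1000→53/200; 207/1000+253/1000→23/50; 53/200+11/40→27/50; 23/50+27/50→1. L = 453/200 ≈ 2.2650.
Efficiency = H/L = 2.2388/2.2650 = 98.8%.

98.8%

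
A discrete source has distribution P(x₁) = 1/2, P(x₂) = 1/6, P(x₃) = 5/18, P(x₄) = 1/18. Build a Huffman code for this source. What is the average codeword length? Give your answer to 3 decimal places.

1.722 bits/symbol

Repeatedly combine the two least-probable nodes; the expected code length is the sum of the merged weights.
merge 1/18 + 1/6 → 2/9
merge 2/9 + 5/18 → 1/2
merge 1/2 + 1/2 → 1
L = 2/9 + 1/2 + 1 = 31/18 ≈ 1.722 bits/symbol.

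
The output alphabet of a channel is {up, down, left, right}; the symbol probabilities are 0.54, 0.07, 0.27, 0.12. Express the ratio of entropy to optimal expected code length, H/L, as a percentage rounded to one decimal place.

98.5%

Entropy H = −Σ p log₂ p ≈ 1.6257 bits.
Huffman merges: 7/100+3/25→19/100; 19/100+27/100→23/50; 23/50+27/50→1. L = 33/20 ≈ 1.6500.
Efficiency = H/L = 1.6257/1.6500 = 98.5%.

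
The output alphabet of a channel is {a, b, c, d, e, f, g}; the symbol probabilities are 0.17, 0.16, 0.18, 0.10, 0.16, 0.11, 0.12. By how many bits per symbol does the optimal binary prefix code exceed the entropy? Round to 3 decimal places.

Entropy H = −Σ p log₂ p ≈ 2.7755 bits.
Huffman merges: 1/10+11/100→21/100; 3/25+4/25→7/25; 4/25+17/100→33/100; 9/50+21/100→39/100; 7/25+33/100→61/100; 39/100+61/100→1. L = 141/50 ≈ 2.8200.
L − H = 2.8200 − 2.7755 = 0.045 bits.

0.045 bits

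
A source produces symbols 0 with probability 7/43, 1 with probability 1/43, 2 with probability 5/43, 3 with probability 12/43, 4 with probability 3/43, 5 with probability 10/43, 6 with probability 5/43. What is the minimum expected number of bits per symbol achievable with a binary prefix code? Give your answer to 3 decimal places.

Repeatedly combine the two least-probable nodes; the expected code length is the sum of the merged weights.
merge 1/43 + 3/43 → 4/43
merge 4/43 + 5/43 → 9/43
merge 5/43 + 7/43 → 12/43
merge 9/43 + 10/43 → 19/43
merge 12/43 + 12/43 → 24/43
merge 19/43 + 24/43 → 1
L = 4/43 + 9/43 + 12/43 + 19/43 + 24/43 + 1 = 111/43 ≈ 2.581 bits/symbol.

2.581 bits/symbol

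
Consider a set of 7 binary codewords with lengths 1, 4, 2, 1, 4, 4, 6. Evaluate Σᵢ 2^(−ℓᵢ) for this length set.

With common denominator 2^6 = 64: Σ 2^(−ℓᵢ) = 32/64 + 4/64 + 16/64 + 32/64 + 4/64 + 4/64 + 1/64 = 93/64 = 1.453125.

1.453125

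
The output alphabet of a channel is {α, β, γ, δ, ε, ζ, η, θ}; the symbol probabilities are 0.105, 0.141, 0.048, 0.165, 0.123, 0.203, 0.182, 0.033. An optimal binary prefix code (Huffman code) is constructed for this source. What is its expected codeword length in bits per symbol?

2.878 bits/symbol

Repeatedly combine the two least-probable nodes; the expected code length is the sum of the merged weights.
merge 33/1000 + 6/125 → 81/1000
merge 81/1000 + 21/200 → 93/500
merge 123/1000 + 141/1000 → 33/125
merge 33/200 + 91/500 → 347/1000
merge 93/500 + 203/1000 → 389/1000
merge 33/125 + 347/1000 → 611/1000
merge 389/1000 + 611/1000 → 1
L = 81/1000 + 93/500 + 33/125 + 347/1000 + 389/1000 + 611/1000 + 1 = 1439/500 = 2.878 bits/symbol.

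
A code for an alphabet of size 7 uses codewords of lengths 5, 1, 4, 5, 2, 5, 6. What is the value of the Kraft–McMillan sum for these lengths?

With common denominator 2^6 = 64: Σ 2^(−ℓᵢ) = 2/64 + 32/64 + 4/64 + 2/64 + 16/64 + 2/64 + 1/64 = 59/64 = 0.921875.

0.921875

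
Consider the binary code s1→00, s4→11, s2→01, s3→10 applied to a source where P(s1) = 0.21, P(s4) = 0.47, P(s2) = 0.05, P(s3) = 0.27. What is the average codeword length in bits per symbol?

L̄ = Σ pᵢ·ℓᵢ = 0.21·2 + 0.47·2 + 0.05·2 + 0.27·2 = 2 bits/symbol.

2 bits/symbol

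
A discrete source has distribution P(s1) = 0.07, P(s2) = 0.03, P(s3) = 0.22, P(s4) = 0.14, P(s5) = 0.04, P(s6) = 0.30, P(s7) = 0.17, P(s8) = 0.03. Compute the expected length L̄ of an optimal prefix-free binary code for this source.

Repeatedly combine the two least-probable nodes; the expected code length is the sum of the merged weights.
merge 3/100 + 3/100 → 3/50
merge 1/25 + 3/50 → 1/10
merge 7/100 + 1/10 → 17/100
merge 7/50 + 17/100 → 31/100
merge 17/100 + 11/50 → 39/100
merge 3/10 + 31/100 → 61/100
merge 39/100 + 61/100 → 1
L = 3/50 + 1/10 + 17/100 + 31/100 + 39/100 + 61/100 + 1 = 66/25 = 2.64 bits/symbol.

2.64 bits/symbol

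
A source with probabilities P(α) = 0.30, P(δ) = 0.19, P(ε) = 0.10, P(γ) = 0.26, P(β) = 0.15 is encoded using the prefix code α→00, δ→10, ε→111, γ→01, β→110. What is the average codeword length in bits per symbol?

L̄ = Σ pᵢ·ℓᵢ = 0.30·2 + 0.19·2 + 0.10·3 + 0.26·2 + 0.15·3 = 2.25 bits/symbol.

2.25 bits/symbol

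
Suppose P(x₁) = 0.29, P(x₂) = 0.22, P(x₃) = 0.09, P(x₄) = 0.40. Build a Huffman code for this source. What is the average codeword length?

Repeatedly combine the two least-probable nodes; the expected code length is the sum of the merged weights.
merge 9/100 + 11/50 → 31/100
merge 29/100 + 31/100 → 3/5
merge 2/5 + 3/5 → 1
L = 31/100 + 3/5 + 1 = 191/100 = 1.91 bits/symbol.

1.91 bits/symbol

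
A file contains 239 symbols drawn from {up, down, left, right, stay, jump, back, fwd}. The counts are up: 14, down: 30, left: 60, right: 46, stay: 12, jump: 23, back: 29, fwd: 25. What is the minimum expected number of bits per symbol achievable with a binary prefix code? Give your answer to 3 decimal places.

Probabilities are the counts divided by 239.
Repeatedly combine the two least-probable nodes; the expected code length is the sum of the merged weights.
merge 12/239 + 14/239 → 26/239
merge 23/239 + 25/239 → 48/239
merge 26/239 + 29/239 → 55/239
merge 30/239 + 46/239 → 76/239
merge 48/239 + 55/239 → 103/239
merge 60/239 + 76/239 → 136/239
merge 103/239 + 136/239 → 1
L = 26/239 + 48/239 + 55/239 + 76/239 + 103/239 + 136/239 + 1 = 683/239 ≈ 2.858 bits/symbol.

2.858 bits/symbol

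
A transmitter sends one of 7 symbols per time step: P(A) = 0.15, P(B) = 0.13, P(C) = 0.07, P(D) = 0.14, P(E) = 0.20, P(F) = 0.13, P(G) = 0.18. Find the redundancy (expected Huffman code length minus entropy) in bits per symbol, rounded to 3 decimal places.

0.049 bits

Entropy H = −Σ p log₂ p ≈ 2.7512 bits.
Huffman merges: 7/100+13/100→1/5; 13/100+7/50→27/100; 3/20+9/50→33/100; 1/5+1/5→2/5; 27/100+33/100→3/5; 2/5+3/5→1. L = 14/5 ≈ 2.8000.
L − H = 2.8000 − 2.7512 = 0.049 bits.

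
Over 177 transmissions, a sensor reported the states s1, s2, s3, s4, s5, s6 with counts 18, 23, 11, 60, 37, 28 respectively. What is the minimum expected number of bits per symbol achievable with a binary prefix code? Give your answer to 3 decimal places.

Probabilities are the counts divided by 177.
Repeatedly combine the two least-probable nodes; the expected code length is the sum of the merged weights.
merge 11/177 + 6/59 → 29/177
merge 23/177 + 28/177 → 17/59
merge 29/177 + 37/177 → 22/59
merge 17/59 + 20/59 → 37/59
merge 22/59 + 37/59 → 1
L = 29/177 + 17/59 + 22/59 + 37/59 + 1 = 434/177 ≈ 2.452 bits/symbol.

2.452 bits/symbol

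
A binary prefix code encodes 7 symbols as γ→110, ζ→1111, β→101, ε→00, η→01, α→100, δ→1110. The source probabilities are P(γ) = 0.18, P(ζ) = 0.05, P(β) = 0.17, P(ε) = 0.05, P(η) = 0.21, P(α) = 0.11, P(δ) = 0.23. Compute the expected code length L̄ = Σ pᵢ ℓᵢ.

L̄ = Σ pᵢ·ℓᵢ = 0.18·3 + 0.05·4 + 0.17·3 + 0.05·2 + 0.21·2 + 0.11·3 + 0.23·4 = 3.02 bits/symbol.

3.02 bits/symbol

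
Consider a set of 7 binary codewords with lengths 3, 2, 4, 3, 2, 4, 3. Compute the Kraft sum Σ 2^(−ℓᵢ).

With common denominator 2^4 = 16: Σ 2^(−ℓᵢ) = 2/16 + 4/16 + 1/16 + 2/16 + 4/16 + 1/16 + 2/16 = 16/16 = 1.

1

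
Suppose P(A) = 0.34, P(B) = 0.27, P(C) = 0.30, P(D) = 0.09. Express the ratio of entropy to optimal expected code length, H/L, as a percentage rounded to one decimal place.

Entropy H = −Σ p log₂ p ≈ 1.8729 bits.
Huffman merges: 9/100+27/100→9/25; 3/10+17/50→16/25; 9/25+16/25→1. L = 2 ≈ 2.0000.
Efficiency = H/L = 1.8729/2.0000 = 93.6%.

93.6%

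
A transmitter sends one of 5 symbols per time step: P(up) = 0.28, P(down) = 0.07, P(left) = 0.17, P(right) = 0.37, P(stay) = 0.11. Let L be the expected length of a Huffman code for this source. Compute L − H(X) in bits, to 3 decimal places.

0.062 bits

Entropy H = −Σ p log₂ p ≈ 2.0984 bits.
Huffman merges: 7/100+11/100→9/50; 17/100+9/50→7/20; 7/25+7/20→63/100; 37/100+63/100→1. L = 54/25 ≈ 2.1600.
L − H = 2.1600 − 2.0984 = 0.062 bits.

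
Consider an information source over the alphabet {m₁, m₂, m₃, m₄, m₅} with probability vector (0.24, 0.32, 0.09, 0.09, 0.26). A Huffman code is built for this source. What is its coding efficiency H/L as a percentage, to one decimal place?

Entropy H = −Σ p log₂ p ≈ 2.1508 bits.
Huffman merges: 9/100+9/100→9/50; 9/50+6/25→21/50; 13/50+8/25→29/50; 21/50+29/50→1. L = 109/50 ≈ 2.1800.
Efficiency = H/L = 2.1508/2.1800 = 98.7%.

98.7%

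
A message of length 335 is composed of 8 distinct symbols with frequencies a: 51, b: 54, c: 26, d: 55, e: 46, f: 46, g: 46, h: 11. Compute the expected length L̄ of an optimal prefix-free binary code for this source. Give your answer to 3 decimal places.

2.946 bits/symbol

Probabilities are the counts divided by 335.
Repeatedly combine the two least-probable nodes; the expected code length is the sum of the merged weights.
merge 11/335 + 26/335 → 37/335
merge 37/335 + 46/335 → 83/335
merge 46/335 + 46/335 → 92/335
merge 51/335 + 54/335 → 21/67
merge 11/67 + 83/335 → 138/335
merge 92/335 + 21/67 → 197/335
merge 138/335 + 197/335 → 1
L = 37/335 + 83/335 + 92/335 + 21/67 + 138/335 + 197/335 + 1 = 987/335 ≈ 2.946 bits/symbol.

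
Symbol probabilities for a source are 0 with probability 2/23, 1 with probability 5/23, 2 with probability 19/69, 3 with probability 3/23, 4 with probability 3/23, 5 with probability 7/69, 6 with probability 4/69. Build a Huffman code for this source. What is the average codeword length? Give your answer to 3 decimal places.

2.652 bits/symbol

Repeatedly combine the two least-probable nodes; the expected code length is the sum of the merged weights.
merge 4/69 + 2/23 → 10/69
merge 7/69 + 3/23 → 16/69
merge 3/23 + 10/69 → 19/69
merge 5/23 + 16/69 → 31/69
merge 19/69 + 19/69 → 38/69
merge 31/69 + 38/69 → 1
L = 10/69 + 16/69 + 19/69 + 31/69 + 38/69 + 1 = 61/23 ≈ 2.652 bits/symbol.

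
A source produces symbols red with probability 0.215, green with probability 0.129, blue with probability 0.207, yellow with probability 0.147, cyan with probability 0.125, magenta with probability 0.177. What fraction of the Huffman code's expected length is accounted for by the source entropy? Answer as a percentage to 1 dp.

99.0%

Entropy H = −Σ p log₂ p ≈ 2.5521 bits.
Huffman merges: 1/8+129/1000→127/500; 147/1000+177/1000→81/250; 207/1000+43/200→211/500; 127/500+81/250→289/500; 211/500+289/500→1. L = 1289/500 ≈ 2.5780.
Efficiency = H/L = 2.5521/2.5780 = 99.0%.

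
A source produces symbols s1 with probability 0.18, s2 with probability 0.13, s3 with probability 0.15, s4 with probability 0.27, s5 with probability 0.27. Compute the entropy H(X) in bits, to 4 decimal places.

H = −Σ pᵢ log₂ pᵢ.
−0.18·log₂(0.18) = 0.4453
−0.13·log₂(0.13) = 0.3826
−0.15·log₂(0.15) = 0.4105
−0.27·log₂(0.27) = 0.5100
−0.27·log₂(0.27) = 0.5100
Sum ≈ 2.2585 → 2.2585 bits.

2.2585 bits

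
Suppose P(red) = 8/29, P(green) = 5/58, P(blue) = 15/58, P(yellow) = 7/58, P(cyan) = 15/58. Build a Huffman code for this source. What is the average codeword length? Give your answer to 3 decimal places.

2.207 bits/symbol

Repeatedly combine the two least-probable nodes; the expected code length is the sum of the merged weights.
merge 5/58 + 7/58 → 6/29
merge 6/29 + 15/58 → 27/58
merge 15/58 + 8/29 → 31/58
merge 27/58 + 31/58 → 1
L = 6/29 + 27/58 + 31/58 + 1 = 64/29 ≈ 2.207 bits/symbol.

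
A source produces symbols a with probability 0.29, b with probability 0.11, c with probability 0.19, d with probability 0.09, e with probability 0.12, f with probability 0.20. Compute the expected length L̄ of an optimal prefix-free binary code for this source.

Repeatedly combine the two least-probable nodes; the expected code length is the sum of the merged weights.
merge 9/100 + 11/100 → 1/5
merge 3/25 + 19/100 → 31/100
merge 1/5 + 1/5 → 2/5
merge 29/100 + 31/100 → 3/5
merge 2/5 + 3/5 → 1
L = 1/5 + 31/100 + 2/5 + 3/5 + 1 = 251/100 = 2.51 bits/symbol.

2.51 bits/symbol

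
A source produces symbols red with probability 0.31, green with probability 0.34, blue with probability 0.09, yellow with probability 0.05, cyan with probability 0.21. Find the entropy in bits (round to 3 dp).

H = −Σ pᵢ log₂ pᵢ.
−0.31·log₂(0.31) = 0.5238
−0.34·log₂(0.34) = 0.5292
−0.09·log₂(0.09) = 0.3127
−0.05·log₂(0.05) = 0.2161
−0.21·log₂(0.21) = 0.4728
Sum ≈ 2.0545 → 2.055 bits.

2.055 bits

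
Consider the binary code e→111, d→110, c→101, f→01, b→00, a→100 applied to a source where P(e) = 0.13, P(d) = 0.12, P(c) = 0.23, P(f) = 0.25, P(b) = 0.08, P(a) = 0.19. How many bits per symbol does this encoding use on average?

L̄ = Σ pᵢ·ℓᵢ = 0.13·3 + 0.12·3 + 0.23·3 + 0.25·2 + 0.08·2 + 0.19·3 = 2.67 bits/symbol.

2.67 bits/symbol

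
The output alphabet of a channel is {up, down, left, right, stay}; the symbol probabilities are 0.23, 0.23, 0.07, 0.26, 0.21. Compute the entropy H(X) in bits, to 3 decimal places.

H = −Σ pᵢ log₂ pᵢ.
−0.23·log₂(0.23) = 0.4877
−0.23·log₂(0.23) = 0.4877
−0.07·log₂(0.07) = 0.2686
−0.26·log₂(0.26) = 0.5053
−0.21·log₂(0.21) = 0.4728
Sum ≈ 2.2220 → 2.222 bits.

2.222 bits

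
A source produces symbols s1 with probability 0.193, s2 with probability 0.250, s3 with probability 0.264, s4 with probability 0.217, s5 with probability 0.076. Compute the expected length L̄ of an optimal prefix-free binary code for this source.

2.269 bits/symbol

Repeatedly combine the two least-probable nodes; the expected code length is the sum of the merged weights.
merge 19/250 + 193/1000 → 269/1000
merge 217/1000 + 1/4 → 467/1000
merge 33/125 + 269/1000 → 533/1000
merge 467/1000 + 533/1000 → 1
L = 269/1000 + 467/1000 + 533/1000 + 1 = 2269/1000 = 2.269 bits/symbol.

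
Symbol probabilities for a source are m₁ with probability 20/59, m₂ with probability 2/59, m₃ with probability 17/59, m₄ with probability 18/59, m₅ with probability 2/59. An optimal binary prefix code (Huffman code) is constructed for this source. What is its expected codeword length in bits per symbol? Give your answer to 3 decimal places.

Repeatedly combine the two least-probable nodes; the expected code length is the sum of the merged weights.
merge 2/59 + 2/59 → 4/59
merge 4/59 + 17/59 → 21/59
merge 18/59 + 20/59 → 38/59
merge 21/59 + 38/59 → 1
L = 4/59 + 21/59 + 38/59 + 1 = 122/59 ≈ 2.068 bits/symbol.

2.068 bits/symbol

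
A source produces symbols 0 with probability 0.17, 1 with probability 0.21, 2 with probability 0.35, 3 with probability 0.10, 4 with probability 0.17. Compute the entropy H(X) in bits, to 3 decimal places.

H = −Σ pᵢ log₂ pᵢ.
−0.17·log₂(0.17) = 0.4346
−0.21·log₂(0.21) = 0.4728
−0.35·log₂(0.35) = 0.5301
−0.10·log₂(0.10) = 0.3322
−0.17·log₂(0.17) = 0.4346
Sum ≈ 2.2043 → 2.204 bits.

2.204 bits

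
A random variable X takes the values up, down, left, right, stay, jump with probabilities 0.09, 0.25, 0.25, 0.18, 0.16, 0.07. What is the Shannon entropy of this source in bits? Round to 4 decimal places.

2.4495 bits

H = −Σ pᵢ log₂ pᵢ.
−0.09·log₂(0.09) = 0.3127
−0.25·log₂(0.25) = 0.5000
−0.25·log₂(0.25) = 0.5000
−0.18·log₂(0.18) = 0.4453
−0.16·log₂(0.16) = 0.4230
−0.07·log₂(0.07) = 0.2686
Sum ≈ 2.4495 → 2.4495 bits.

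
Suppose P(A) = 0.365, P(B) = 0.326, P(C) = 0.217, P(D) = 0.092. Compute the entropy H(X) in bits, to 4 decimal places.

H = −Σ pᵢ log₂ pᵢ.
−0.365·log₂(0.365) = 0.5307
−0.326·log₂(0.326) = 0.5272
−0.217·log₂(0.217) = 0.4783
−0.092·log₂(0.092) = 0.3167
Sum ≈ 1.8529 → 1.8529 bits.

1.8529 bits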